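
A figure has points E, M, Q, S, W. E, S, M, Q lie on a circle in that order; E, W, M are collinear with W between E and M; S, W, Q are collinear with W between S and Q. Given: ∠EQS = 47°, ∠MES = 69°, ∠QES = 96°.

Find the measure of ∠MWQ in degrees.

1. ∠ESQ = 37°  [△ESQ]
2. ∠MQS = 69°  [same arc SM]
3. ∠EMQ = 37°  [same arc EQ]
4. ∠MWQ = 74°  [△MWQ]

∠MWQ = 74°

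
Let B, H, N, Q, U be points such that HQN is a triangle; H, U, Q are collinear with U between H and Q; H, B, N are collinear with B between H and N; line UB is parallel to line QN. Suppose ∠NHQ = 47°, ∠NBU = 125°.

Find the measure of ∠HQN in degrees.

1. ∠BHU = 47°  [U on HQ, B on HN]
2. ∠HBU = 55°  [linear pair at B on HN]
3. ∠BUH = 78°  [△HUB]
4. ∠HQN = 78°  [UB∥QN, corresponding at U]

∠HQN = 78°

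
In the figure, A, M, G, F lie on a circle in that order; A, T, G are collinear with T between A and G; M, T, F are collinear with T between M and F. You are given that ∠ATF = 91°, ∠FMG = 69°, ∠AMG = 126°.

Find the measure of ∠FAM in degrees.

∠FAM = 103°

1. ∠GTM = 91°  [vertical angles at T]
2. ∠FAG = 69°  [same arc GF]
3. ∠AGM = 20°  [△MTG]
4. ∠GAM = 34°  [△AMG]
5. ∠ATM = 89°  [linear pair at T on AG]
6. ∠AFM = 20°  [△ATF]
7. ∠AMF = 57°  [△ATM]
8. ∠FAM = 103°  [△AMF]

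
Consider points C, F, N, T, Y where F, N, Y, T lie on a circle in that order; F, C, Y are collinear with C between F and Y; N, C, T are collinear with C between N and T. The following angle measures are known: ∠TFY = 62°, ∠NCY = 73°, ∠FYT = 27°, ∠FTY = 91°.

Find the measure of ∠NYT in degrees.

∠NYT = 72°

1. ∠FCT = 73°  [vertical angles at C]
2. ∠FNT = 27°  [same arc FT]
3. ∠FTN = 45°  [△FCT]
4. ∠NFT = 108°  [△FNT]
5. ∠NYT = 72°  [cyclic FNYT, opposite ∠F+∠Y]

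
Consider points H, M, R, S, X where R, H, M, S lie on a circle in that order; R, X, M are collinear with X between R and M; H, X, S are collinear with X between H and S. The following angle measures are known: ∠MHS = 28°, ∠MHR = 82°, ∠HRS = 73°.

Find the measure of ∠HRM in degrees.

1. ∠HMS = 107°  [cyclic RHMS, opposite ∠R+∠M]
2. ∠HSM = 45°  [△HMS]
3. ∠HRM = 45°  [same arc HM]

∠HRM = 45°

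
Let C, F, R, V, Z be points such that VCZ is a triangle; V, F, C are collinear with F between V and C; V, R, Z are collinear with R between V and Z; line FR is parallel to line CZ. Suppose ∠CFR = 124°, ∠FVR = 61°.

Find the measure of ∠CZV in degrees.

1. ∠RFV = 56°  [linear pair at F on VC]
2. ∠FRV = 63°  [△VFR]
3. ∠CZV = 63°  [FR∥CZ, corresponding at R]

∠CZV = 63°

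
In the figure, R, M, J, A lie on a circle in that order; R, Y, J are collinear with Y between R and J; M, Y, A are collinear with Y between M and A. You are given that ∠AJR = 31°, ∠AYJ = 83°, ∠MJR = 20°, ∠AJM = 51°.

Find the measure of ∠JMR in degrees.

1. ∠AMR = 31°  [same arc RA]
2. ∠MYR = 83°  [vertical angles at Y]
3. ∠JRM = 66°  [△RYM]
4. ∠JMR = 94°  [△RMJ]

∠JMR = 94°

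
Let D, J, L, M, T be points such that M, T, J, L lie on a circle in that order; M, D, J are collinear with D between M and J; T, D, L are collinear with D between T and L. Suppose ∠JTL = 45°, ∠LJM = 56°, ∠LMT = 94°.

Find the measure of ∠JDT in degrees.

∠JDT = 105°

1. ∠JML = 45°  [same arc JL]
2. ∠LTM = 56°  [same arc ML]
3. ∠MLT = 30°  [△MTL]
4. ∠LDM = 105°  [△MDL]
5. ∠JDT = 105°  [vertical angles at D]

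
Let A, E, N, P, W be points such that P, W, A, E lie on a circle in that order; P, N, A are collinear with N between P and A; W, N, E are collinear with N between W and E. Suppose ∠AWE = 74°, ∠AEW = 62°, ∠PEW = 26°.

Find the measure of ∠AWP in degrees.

1. ∠APW = 62°  [same arc WA]
2. ∠PAW = 26°  [same arc PW]
3. ∠AWP = 92°  [△PWA]

∠AWP = 92°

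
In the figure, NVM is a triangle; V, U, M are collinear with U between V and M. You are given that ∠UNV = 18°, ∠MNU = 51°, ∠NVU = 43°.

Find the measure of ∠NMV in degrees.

∠NMV = 68°

1. ∠NUV = 119°  [△NVU]
2. ∠MUN = 61°  [linear pair at U on VM]
3. ∠NMU = 68°  [△NUM]
4. ∠NMV = 68°  [U on ray MV]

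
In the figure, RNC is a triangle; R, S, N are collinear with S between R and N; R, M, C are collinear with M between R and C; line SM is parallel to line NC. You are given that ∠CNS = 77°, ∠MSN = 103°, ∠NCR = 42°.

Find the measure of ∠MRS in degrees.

1. ∠MSR = 77°  [linear pair at S on RN]
2. ∠RMS = 42°  [SM∥NC, corresponding at M]
3. ∠MRS = 61°  [△RSM]

∠MRS = 61°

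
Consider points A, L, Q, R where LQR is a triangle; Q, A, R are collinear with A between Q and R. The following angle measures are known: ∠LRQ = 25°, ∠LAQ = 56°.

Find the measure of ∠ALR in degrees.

∠ALR = 31°

1. ∠ARL = 25°  [A on ray RQ]
2. ∠LAR = 124°  [linear pair at A on QR]
3. ∠ALR = 31°  [△LAR]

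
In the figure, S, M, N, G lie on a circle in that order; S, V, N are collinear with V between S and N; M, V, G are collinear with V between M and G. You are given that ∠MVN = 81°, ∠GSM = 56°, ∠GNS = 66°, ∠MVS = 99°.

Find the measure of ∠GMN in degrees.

1. ∠GNM = 124°  [cyclic SMNG, opposite ∠S+∠N]
2. ∠GVN = 99°  [vertical angles at V]
3. ∠MGN = 15°  [△NVG]
4. ∠GMN = 41°  [△MNG]

∠GMN = 41°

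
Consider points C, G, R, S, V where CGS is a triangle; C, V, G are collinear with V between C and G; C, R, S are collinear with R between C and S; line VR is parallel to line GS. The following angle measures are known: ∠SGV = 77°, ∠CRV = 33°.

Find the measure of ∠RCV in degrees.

1. ∠CGS = 77°  [V on ray GC]
2. ∠CSG = 33°  [VR∥GS, corresponding at R]
3. ∠GCS = 70°  [△CGS]
4. ∠RCV = 70°  [V on CG, R on CS]

∠RCV = 70°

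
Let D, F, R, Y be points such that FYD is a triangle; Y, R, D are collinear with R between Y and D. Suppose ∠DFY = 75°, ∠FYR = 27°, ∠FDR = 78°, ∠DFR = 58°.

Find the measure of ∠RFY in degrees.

∠RFY = 17°

1. ∠DRF = 44°  [△FRD]
2. ∠FRY = 136°  [linear pair at R on YD]
3. ∠RFY = 17°  [△FYR]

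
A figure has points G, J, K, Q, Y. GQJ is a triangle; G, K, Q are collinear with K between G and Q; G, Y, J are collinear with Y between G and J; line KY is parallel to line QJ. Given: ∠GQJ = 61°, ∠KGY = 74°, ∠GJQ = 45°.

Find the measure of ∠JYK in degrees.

∠JYK = 135°

1. ∠GKY = 61°  [KY∥QJ, corresponding at K]
2. ∠GYK = 45°  [△GKY]
3. ∠JYK = 135°  [linear pair at Y on GJ]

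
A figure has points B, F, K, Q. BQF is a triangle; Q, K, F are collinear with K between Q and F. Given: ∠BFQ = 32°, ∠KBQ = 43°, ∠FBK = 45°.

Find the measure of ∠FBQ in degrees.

1. ∠BFK = 32°  [K on ray FQ]
2. ∠BKF = 103°  [△BKF]
3. ∠BKQ = 77°  [linear pair at K on QF]
4. ∠BQK = 60°  [△BQK]
5. ∠BQF = 60°  [K on ray QF]
6. ∠FBQ = 88°  [△BQF]

∠FBQ = 88°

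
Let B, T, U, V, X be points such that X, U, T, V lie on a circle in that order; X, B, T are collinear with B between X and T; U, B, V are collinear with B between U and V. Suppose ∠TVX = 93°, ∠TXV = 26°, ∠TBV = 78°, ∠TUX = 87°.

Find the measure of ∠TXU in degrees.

∠TXU = 41°

1. ∠VTX = 61°  [△XTV]
2. ∠UBX = 78°  [vertical angles at B]
3. ∠VUX = 61°  [same arc XV]
4. ∠TXU = 41°  [△XBU]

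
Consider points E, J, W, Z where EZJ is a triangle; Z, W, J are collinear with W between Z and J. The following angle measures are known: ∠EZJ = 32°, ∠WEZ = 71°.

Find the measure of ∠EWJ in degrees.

1. ∠EZW = 32°  [W on ray ZJ]
2. ∠EWZ = 77°  [△EZW]
3. ∠EWJ = 103°  [linear pair at W on ZJ]

∠EWJ = 103°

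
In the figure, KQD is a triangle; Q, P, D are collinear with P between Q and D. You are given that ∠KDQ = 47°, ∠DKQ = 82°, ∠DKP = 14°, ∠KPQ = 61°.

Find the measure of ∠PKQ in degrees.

1. ∠DQK = 51°  [△KQD]
2. ∠KQP = 51°  [P on ray QD]
3. ∠PKQ = 68°  [△KQP]

∠PKQ = 68°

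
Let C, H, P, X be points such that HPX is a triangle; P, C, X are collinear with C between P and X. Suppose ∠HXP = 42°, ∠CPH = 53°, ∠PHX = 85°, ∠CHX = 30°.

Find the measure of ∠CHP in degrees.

1. ∠CXH = 42°  [C on ray XP]
2. ∠HCX = 108°  [△HCX]
3. ∠HCP = 72°  [linear pair at C on PX]
4. ∠CHP = 55°  [△HPC]

∠CHP = 55°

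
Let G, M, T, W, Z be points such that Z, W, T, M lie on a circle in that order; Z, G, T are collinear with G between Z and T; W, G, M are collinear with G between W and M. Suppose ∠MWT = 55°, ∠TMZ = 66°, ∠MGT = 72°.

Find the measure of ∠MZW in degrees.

1. ∠MZT = 55°  [same arc TM]
2. ∠MTZ = 59°  [△ZTM]
3. ∠MGZ = 108°  [linear pair at G on ZT]
4. ∠WMZ = 17°  [△ZGM]
5. ∠MWZ = 59°  [same arc ZM]
6. ∠MZW = 104°  [△ZWM]

∠MZW = 104°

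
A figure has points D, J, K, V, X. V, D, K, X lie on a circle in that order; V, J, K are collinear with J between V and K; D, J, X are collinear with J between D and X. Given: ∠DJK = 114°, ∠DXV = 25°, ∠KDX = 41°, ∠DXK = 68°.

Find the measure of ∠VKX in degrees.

1. ∠VJX = 114°  [vertical angles at J]
2. ∠KJX = 66°  [linear pair at J on VK]
3. ∠VKX = 46°  [△KJX]

∠VKX = 46°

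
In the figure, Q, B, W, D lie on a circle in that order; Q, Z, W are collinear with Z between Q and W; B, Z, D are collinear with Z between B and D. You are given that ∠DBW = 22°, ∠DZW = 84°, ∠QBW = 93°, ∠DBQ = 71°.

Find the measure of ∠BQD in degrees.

1. ∠DQW = 22°  [same arc WD]
2. ∠DZQ = 96°  [linear pair at Z on QW]
3. ∠BDQ = 62°  [△QZD]
4. ∠BQD = 47°  [△QBD]

∠BQD = 47°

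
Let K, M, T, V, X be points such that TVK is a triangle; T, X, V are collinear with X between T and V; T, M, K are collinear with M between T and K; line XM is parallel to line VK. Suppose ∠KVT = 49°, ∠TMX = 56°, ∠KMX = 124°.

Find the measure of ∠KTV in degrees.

∠KTV = 75°

1. ∠MXT = 49°  [XM∥VK, corresponding at X]
2. ∠MTX = 75°  [△TXM]
3. ∠KTV = 75°  [X on TV, M on TK]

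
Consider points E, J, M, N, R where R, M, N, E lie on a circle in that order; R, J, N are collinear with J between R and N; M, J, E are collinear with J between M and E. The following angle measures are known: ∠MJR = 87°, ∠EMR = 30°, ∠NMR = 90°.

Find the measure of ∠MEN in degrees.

∠MEN = 63°

1. ∠EJN = 87°  [vertical angles at J]
2. ∠ENR = 30°  [same arc RE]
3. ∠MEN = 63°  [△NJE]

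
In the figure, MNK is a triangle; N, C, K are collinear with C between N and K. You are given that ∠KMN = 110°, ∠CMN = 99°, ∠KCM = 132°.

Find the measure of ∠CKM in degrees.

1. ∠MCN = 48°  [linear pair at C on NK]
2. ∠CNM = 33°  [△MNC]
3. ∠KNM = 33°  [C on ray NK]
4. ∠MKN = 37°  [△MNK]
5. ∠CKM = 37°  [C on ray KN]

∠CKM = 37°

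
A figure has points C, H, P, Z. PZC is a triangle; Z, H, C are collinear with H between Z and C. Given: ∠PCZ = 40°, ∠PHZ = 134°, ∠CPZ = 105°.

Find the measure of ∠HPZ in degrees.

1. ∠CZP = 35°  [△PZC]
2. ∠HZP = 35°  [H on ray ZC]
3. ∠HPZ = 11°  [△PZH]

∠HPZ = 11°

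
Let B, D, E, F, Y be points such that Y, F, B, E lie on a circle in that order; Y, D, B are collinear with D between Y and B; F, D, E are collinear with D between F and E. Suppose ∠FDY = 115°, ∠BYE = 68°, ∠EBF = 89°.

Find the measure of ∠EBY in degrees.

∠EBY = 42°

1. ∠BDE = 115°  [vertical angles at D]
2. ∠BFE = 68°  [same arc BE]
3. ∠BEF = 23°  [△FBE]
4. ∠EBY = 42°  [△BDE]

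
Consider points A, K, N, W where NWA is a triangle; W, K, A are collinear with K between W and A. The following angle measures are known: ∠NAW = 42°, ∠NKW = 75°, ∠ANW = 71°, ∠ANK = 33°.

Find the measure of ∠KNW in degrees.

∠KNW = 38°

1. ∠AWN = 67°  [△NWA]
2. ∠KWN = 67°  [K on ray WA]
3. ∠KNW = 38°  [△NWK]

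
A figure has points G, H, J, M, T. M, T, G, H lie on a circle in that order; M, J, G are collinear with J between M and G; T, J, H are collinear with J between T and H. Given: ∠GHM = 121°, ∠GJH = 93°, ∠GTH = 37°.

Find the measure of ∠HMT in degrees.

∠HMT = 102°

1. ∠HJM = 87°  [linear pair at J on MG]
2. ∠GMH = 37°  [same arc GH]
3. ∠MHT = 56°  [△MJH]
4. ∠HGM = 22°  [△MGH]
5. ∠HTM = 22°  [same arc MH]
6. ∠HMT = 102°  [△MTH]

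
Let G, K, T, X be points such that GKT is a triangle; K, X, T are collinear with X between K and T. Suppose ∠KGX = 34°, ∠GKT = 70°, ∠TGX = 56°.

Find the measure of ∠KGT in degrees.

∠KGT = 90°

1. ∠GKX = 70°  [X on ray KT]
2. ∠GXK = 76°  [△GKX]
3. ∠GXT = 104°  [linear pair at X on KT]
4. ∠GTX = 20°  [△GXT]
5. ∠GTK = 20°  [X on ray TK]
6. ∠KGT = 90°  [△GKT]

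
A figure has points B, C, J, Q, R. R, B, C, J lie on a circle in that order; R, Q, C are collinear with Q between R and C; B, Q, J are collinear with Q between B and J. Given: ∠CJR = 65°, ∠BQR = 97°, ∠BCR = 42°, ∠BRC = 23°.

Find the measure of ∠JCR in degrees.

∠JCR = 60°

1. ∠CQJ = 97°  [vertical angles at Q]
2. ∠BJC = 23°  [same arc BC]
3. ∠JCR = 60°  [△CQJ]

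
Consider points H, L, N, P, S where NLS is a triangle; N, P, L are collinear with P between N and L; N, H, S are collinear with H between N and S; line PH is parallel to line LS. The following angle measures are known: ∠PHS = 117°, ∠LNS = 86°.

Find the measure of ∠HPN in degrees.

1. ∠NHP = 63°  [linear pair at H on NS]
2. ∠HNP = 86°  [P on NL, H on NS]
3. ∠HPN = 31°  [△NPH]

∠HPN = 31°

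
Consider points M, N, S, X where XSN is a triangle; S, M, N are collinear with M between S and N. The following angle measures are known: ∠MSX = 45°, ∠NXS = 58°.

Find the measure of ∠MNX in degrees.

∠MNX = 77°

1. ∠NSX = 45°  [M on ray SN]
2. ∠SNX = 77°  [△XSN]
3. ∠MNX = 77°  [M on ray NS]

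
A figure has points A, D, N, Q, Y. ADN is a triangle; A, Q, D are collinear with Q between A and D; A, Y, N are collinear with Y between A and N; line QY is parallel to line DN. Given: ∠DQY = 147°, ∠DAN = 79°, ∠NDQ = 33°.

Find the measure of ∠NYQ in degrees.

∠NYQ = 112°

1. ∠AQY = 33°  [linear pair at Q on AD]
2. ∠QAY = 79°  [Q on AD, Y on AN]
3. ∠AYQ = 68°  [△AQY]
4. ∠NYQ = 112°  [linear pair at Y on AN]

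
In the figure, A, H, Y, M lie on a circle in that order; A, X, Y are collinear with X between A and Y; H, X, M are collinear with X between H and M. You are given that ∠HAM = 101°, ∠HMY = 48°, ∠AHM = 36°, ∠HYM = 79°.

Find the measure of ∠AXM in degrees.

∠AXM = 84°

1. ∠AMH = 43°  [△AHM]
2. ∠MHY = 53°  [△HYM]
3. ∠MAY = 53°  [same arc YM]
4. ∠AXM = 84°  [△AXM]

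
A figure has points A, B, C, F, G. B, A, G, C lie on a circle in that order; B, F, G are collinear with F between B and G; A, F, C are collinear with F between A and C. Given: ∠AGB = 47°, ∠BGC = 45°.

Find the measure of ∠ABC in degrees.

1. ∠ACB = 47°  [same arc BA]
2. ∠BAC = 45°  [same arc BC]
3. ∠ABC = 88°  [△BAC]

∠ABC = 88°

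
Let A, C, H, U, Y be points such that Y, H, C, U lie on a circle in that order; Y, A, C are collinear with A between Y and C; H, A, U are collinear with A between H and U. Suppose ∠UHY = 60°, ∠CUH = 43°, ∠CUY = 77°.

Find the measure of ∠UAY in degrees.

∠UAY = 103°

1. ∠UCY = 60°  [same arc YU]
2. ∠CAU = 77°  [△CAU]
3. ∠UAY = 103°  [linear pair at A on YC]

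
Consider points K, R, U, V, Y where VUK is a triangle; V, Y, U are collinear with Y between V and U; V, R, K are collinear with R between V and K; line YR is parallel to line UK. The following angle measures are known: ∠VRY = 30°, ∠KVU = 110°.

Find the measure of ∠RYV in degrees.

1. ∠UKV = 30°  [YR∥UK, corresponding at R]
2. ∠KUV = 40°  [△VUK]
3. ∠RYV = 40°  [YR∥UK, corresponding at Y]

∠RYV = 40°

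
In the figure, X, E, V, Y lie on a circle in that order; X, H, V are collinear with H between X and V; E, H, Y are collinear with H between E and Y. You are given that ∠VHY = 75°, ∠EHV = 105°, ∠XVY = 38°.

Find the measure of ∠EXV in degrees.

∠EXV = 67°

1. ∠EHX = 75°  [vertical angles at H]
2. ∠XEY = 38°  [same arc XY]
3. ∠EXV = 67°  [△XHE]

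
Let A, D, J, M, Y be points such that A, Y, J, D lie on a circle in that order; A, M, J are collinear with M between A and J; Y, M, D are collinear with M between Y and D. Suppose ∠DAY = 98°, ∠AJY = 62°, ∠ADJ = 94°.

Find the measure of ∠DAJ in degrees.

∠DAJ = 66°

1. ∠ADY = 62°  [same arc AY]
2. ∠AYD = 20°  [△AYD]
3. ∠AJD = 20°  [same arc AD]
4. ∠DAJ = 66°  [△AJD]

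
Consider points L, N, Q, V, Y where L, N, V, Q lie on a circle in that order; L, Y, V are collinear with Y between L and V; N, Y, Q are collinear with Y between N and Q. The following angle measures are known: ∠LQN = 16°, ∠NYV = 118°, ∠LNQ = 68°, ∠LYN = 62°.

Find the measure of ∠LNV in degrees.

1. ∠LVN = 16°  [same arc LN]
2. ∠NLV = 50°  [△LYN]
3. ∠LNV = 114°  [△LNV]

∠LNV = 114°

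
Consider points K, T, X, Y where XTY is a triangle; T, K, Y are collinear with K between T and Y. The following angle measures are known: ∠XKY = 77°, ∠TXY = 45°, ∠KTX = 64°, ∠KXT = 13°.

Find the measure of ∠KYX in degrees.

∠KYX = 71°

1. ∠XTY = 64°  [K on ray TY]
2. ∠TYX = 71°  [△XTY]
3. ∠KYX = 71°  [K on ray YT]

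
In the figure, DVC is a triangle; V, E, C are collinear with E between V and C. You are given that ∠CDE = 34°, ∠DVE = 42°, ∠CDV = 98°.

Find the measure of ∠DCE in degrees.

1. ∠CVD = 42°  [E on ray VC]
2. ∠DCV = 40°  [△DVC]
3. ∠DCE = 40°  [E on ray CV]

∠DCE = 40°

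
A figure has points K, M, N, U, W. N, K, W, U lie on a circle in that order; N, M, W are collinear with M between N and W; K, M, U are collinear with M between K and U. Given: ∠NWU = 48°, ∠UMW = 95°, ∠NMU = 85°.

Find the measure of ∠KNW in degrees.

∠KNW = 37°

1. ∠NKU = 48°  [same arc NU]
2. ∠KMN = 95°  [vertical angles at M]
3. ∠KNW = 37°  [△NMK]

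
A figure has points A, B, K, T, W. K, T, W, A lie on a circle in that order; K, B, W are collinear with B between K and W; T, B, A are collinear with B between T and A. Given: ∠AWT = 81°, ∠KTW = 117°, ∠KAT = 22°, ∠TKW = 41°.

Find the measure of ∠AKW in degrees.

∠AKW = 58°

1. ∠AKT = 99°  [cyclic KTWA, opposite ∠K+∠W]
2. ∠KAW = 63°  [cyclic KTWA, opposite ∠T+∠A]
3. ∠ATK = 59°  [△KTA]
4. ∠AWK = 59°  [same arc KA]
5. ∠AKW = 58°  [△KWA]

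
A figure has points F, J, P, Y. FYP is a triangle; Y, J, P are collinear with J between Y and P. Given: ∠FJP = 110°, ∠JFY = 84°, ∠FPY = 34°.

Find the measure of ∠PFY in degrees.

∠PFY = 120°

1. ∠FJY = 70°  [linear pair at J on YP]
2. ∠FYJ = 26°  [△FYJ]
3. ∠FYP = 26°  [J on ray YP]
4. ∠PFY = 120°  [△FYP]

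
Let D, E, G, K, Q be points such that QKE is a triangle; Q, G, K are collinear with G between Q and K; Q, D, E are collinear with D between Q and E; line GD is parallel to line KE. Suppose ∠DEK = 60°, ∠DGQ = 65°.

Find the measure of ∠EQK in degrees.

1. ∠KEQ = 60°  [D on ray EQ]
2. ∠EKQ = 65°  [GD∥KE, corresponding at G]
3. ∠EQK = 55°  [△QKE]

∠EQK = 55°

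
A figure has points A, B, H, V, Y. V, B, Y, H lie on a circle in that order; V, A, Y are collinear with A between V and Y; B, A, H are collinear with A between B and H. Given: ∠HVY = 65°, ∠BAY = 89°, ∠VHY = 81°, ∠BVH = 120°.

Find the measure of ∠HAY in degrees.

1. ∠HBY = 65°  [same arc YH]
2. ∠HYV = 34°  [△VYH]
3. ∠BYH = 60°  [cyclic VBYH, opposite ∠V+∠Y]
4. ∠BHY = 55°  [△BYH]
5. ∠HAY = 91°  [△YAH]

∠HAY = 91°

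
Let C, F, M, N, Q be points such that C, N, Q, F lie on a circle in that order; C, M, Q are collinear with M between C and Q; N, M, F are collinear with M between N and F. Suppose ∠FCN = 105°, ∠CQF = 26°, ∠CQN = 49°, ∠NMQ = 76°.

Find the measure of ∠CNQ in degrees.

1. ∠CNF = 26°  [same arc CF]
2. ∠CMN = 104°  [linear pair at M on CQ]
3. ∠NCQ = 50°  [△CMN]
4. ∠CNQ = 81°  [△CNQ]

∠CNQ = 81°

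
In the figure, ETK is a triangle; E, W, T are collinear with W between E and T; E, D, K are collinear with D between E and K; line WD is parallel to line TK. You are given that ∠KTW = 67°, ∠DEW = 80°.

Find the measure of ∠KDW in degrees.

1. ∠ETK = 67°  [W on ray TE]
2. ∠KET = 80°  [W on ET, D on EK]
3. ∠EKT = 33°  [△ETK]
4. ∠EDW = 33°  [WD∥TK, corresponding at D]
5. ∠KDW = 147°  [linear pair at D on EK]

∠KDW = 147°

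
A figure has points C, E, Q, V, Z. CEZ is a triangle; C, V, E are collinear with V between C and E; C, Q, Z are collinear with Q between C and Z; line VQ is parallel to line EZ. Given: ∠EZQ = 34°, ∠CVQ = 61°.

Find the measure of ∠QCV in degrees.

∠QCV = 85°

1. ∠CZE = 34°  [Q on ray ZC]
2. ∠CEZ = 61°  [VQ∥EZ, corresponding at V]
3. ∠ECZ = 85°  [△CEZ]
4. ∠QCV = 85°  [V on CE, Q on CZ]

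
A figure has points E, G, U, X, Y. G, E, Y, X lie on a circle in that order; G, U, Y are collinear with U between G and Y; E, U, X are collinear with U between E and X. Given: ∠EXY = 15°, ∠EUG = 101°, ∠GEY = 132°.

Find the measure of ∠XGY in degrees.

∠XGY = 68°

1. ∠XUY = 101°  [vertical angles at U]
2. ∠GXY = 48°  [cyclic GEYX, opposite ∠E+∠X]
3. ∠GYX = 64°  [△YUX]
4. ∠XGY = 68°  [△GYX]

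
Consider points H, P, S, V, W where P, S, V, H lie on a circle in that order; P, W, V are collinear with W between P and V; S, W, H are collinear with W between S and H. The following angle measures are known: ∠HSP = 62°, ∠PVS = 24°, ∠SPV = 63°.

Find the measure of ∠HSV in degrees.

1. ∠PWS = 55°  [△PWS]
2. ∠SWV = 125°  [linear pair at W on PV]
3. ∠HSV = 31°  [△SWV]

∠HSV = 31°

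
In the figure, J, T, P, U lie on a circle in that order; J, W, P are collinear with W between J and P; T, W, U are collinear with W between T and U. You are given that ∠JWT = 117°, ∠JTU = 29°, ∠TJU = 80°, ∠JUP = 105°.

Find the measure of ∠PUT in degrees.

∠PUT = 34°

1. ∠PWU = 117°  [vertical angles at W]
2. ∠JPU = 29°  [same arc JU]
3. ∠PUT = 34°  [△PWU]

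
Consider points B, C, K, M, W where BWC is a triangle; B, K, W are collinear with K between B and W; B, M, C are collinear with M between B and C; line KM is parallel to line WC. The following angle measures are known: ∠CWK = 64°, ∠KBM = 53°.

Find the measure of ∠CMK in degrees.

∠CMK = 117°

1. ∠BWC = 64°  [K on ray WB]
2. ∠CBW = 53°  [K on BW, M on BC]
3. ∠BCW = 63°  [△BWC]
4. ∠BMK = 63°  [KM∥WC, corresponding at M]
5. ∠CMK = 117°  [linear pair at M on BC]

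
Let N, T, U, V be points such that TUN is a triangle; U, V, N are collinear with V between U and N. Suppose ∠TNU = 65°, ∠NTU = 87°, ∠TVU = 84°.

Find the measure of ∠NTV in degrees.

1. ∠TNV = 65°  [V on ray NU]
2. ∠NVT = 96°  [linear pair at V on UN]
3. ∠NTV = 19°  [△TVN]

∠NTV = 19°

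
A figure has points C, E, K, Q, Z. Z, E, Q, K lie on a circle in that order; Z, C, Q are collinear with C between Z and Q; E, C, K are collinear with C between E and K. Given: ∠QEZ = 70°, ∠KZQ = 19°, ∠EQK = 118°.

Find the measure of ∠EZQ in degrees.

1. ∠KEQ = 19°  [same arc QK]
2. ∠EKQ = 43°  [△EQK]
3. ∠EZQ = 43°  [same arc EQ]

∠EZQ = 43°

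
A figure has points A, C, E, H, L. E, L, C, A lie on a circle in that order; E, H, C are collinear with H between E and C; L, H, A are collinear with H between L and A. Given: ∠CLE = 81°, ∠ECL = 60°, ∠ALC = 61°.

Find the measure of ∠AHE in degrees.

∠AHE = 59°

1. ∠EAL = 60°  [same arc EL]
2. ∠AEC = 61°  [same arc CA]
3. ∠AHE = 59°  [△EHA]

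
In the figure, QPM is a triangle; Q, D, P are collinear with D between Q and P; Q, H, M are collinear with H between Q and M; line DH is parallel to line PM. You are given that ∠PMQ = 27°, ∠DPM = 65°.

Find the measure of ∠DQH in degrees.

1. ∠MPQ = 65°  [D on ray PQ]
2. ∠MQP = 88°  [△QPM]
3. ∠DQH = 88°  [D on QP, H on QM]

∠DQH = 88°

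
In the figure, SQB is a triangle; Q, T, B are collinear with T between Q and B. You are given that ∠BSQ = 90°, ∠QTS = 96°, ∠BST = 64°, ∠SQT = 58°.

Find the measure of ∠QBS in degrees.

∠QBS = 32°

1. ∠BTS = 84°  [linear pair at T on QB]
2. ∠SBT = 32°  [△STB]
3. ∠QBS = 32°  [T on ray BQ]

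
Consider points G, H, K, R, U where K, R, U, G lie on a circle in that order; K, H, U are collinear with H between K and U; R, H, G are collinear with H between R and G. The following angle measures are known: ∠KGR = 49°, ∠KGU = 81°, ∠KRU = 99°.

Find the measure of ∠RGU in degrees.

∠RGU = 32°

1. ∠KUR = 49°  [same arc KR]
2. ∠RKU = 32°  [△KRU]
3. ∠RGU = 32°  [same arc RU]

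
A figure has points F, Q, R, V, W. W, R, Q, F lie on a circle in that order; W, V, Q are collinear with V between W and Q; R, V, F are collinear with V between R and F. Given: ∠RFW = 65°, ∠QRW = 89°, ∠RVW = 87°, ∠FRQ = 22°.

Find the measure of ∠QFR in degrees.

1. ∠RQW = 65°  [same arc WR]
2. ∠QWR = 26°  [△WRQ]
3. ∠QFR = 26°  [same arc RQ]

∠QFR = 26°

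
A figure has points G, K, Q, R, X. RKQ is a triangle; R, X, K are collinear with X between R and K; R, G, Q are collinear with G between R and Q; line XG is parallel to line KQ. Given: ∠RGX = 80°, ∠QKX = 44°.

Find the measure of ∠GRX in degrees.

1. ∠KQR = 80°  [XG∥KQ, corresponding at G]
2. ∠QKR = 44°  [X on ray KR]
3. ∠KRQ = 56°  [△RKQ]
4. ∠GRX = 56°  [X on RK, G on RQ]

∠GRX = 56°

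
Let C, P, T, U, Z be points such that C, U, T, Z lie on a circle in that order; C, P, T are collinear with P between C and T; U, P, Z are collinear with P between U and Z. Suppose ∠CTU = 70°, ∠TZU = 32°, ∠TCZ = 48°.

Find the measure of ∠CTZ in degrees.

∠CTZ = 30°

1. ∠CZU = 70°  [same arc CU]
2. ∠CPZ = 62°  [△CPZ]
3. ∠TPZ = 118°  [linear pair at P on CT]
4. ∠CTZ = 30°  [△TPZ]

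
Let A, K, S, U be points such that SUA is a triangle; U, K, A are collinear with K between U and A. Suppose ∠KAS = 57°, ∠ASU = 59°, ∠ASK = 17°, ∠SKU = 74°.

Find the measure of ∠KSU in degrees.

∠KSU = 42°

1. ∠SAU = 57°  [K on ray AU]
2. ∠AUS = 64°  [△SUA]
3. ∠KUS = 64°  [K on ray UA]
4. ∠KSU = 42°  [△SUK]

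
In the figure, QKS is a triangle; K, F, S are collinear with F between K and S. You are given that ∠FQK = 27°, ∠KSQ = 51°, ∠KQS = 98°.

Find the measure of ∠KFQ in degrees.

1. ∠QKS = 31°  [△QKS]
2. ∠FKQ = 31°  [F on ray KS]
3. ∠KFQ = 122°  [△QKF]

∠KFQ = 122°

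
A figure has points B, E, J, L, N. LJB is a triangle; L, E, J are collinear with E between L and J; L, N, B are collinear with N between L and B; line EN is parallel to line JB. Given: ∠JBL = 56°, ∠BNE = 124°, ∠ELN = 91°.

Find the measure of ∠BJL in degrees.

∠BJL = 33°

1. ∠ENL = 56°  [EN∥JB, corresponding at N]
2. ∠LEN = 33°  [△LEN]
3. ∠BJL = 33°  [EN∥JB, corresponding at E]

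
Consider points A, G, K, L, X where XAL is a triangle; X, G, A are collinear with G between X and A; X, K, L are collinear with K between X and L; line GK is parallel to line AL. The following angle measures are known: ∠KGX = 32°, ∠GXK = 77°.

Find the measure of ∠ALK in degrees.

1. ∠GKX = 71°  [△XGK]
2. ∠GKL = 109°  [linear pair at K on XL]
3. ∠ALK = 71°  [GK∥AL, co-interior at L–K]

∠ALK = 71°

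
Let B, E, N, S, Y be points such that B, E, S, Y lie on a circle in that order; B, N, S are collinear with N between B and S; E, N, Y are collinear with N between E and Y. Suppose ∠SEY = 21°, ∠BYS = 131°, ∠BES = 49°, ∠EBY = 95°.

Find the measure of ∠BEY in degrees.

∠BEY = 28°

1. ∠SBY = 21°  [same arc SY]
2. ∠BSY = 28°  [△BSY]
3. ∠BEY = 28°  [same arc BY]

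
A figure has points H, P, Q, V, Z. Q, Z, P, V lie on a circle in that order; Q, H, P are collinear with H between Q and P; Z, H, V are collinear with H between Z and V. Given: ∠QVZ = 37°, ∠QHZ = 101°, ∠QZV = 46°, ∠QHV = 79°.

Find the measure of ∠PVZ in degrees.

1. ∠PHV = 101°  [vertical angles at H]
2. ∠QPV = 46°  [same arc QV]
3. ∠PVZ = 33°  [△PHV]

∠PVZ = 33°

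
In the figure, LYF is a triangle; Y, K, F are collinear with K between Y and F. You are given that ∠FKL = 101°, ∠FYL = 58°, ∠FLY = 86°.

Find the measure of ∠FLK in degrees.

1. ∠LFY = 36°  [△LYF]
2. ∠KFL = 36°  [K on ray FY]
3. ∠FLK = 43°  [△LKF]

∠FLK = 43°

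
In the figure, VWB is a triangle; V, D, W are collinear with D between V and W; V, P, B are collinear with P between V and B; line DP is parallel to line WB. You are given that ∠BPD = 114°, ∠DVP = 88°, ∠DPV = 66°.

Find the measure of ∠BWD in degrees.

∠BWD = 26°

1. ∠PDV = 26°  [△VDP]
2. ∠PDW = 154°  [linear pair at D on VW]
3. ∠BWD = 26°  [DP∥WB, co-interior at W–D]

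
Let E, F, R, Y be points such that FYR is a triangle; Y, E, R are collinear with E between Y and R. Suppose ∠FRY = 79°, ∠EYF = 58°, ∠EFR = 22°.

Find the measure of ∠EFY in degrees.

1. ∠ERF = 79°  [E on ray RY]
2. ∠FER = 79°  [△FER]
3. ∠FEY = 101°  [linear pair at E on YR]
4. ∠EFY = 21°  [△FYE]

∠EFY = 21°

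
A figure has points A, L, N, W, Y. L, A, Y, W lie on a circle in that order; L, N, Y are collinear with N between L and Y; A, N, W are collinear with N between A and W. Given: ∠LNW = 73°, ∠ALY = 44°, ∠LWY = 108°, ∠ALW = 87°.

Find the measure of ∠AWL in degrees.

1. ∠LAY = 72°  [cyclic LAYW, opposite ∠A+∠W]
2. ∠AYL = 64°  [△LAY]
3. ∠AWL = 64°  [same arc LA]

∠AWL = 64°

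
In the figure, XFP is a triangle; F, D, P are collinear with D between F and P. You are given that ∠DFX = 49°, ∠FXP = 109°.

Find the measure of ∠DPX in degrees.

∠DPX = 22°

1. ∠PFX = 49°  [D on ray FP]
2. ∠FPX = 22°  [△XFP]
3. ∠DPX = 22°  [D on ray PF]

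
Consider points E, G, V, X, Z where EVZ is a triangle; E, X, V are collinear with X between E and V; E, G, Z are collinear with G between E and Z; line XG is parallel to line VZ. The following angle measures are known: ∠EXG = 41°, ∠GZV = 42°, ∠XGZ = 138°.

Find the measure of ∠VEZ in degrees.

1. ∠EVZ = 41°  [XG∥VZ, corresponding at X]
2. ∠EZV = 42°  [G on ray ZE]
3. ∠VEZ = 97°  [△EVZ]

∠VEZ = 97°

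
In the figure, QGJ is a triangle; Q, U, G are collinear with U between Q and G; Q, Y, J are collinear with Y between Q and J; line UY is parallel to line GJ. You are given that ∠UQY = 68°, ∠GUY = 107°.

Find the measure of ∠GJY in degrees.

∠GJY = 39°

1. ∠QUY = 73°  [linear pair at U on QG]
2. ∠QYU = 39°  [△QUY]
3. ∠JYU = 141°  [linear pair at Y on QJ]
4. ∠GJY = 39°  [UY∥GJ, co-interior at J–Y]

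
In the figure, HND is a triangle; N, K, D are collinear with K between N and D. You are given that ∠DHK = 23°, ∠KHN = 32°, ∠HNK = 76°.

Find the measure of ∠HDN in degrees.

1. ∠HKN = 72°  [△HNK]
2. ∠DKH = 108°  [linear pair at K on ND]
3. ∠HDK = 49°  [△HKD]
4. ∠HDN = 49°  [K on ray DN]

∠HDN = 49°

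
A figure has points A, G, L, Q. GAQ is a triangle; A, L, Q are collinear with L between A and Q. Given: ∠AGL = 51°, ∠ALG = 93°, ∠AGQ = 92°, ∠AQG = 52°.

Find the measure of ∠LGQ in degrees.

1. ∠GLQ = 87°  [linear pair at L on AQ]
2. ∠GQL = 52°  [L on ray QA]
3. ∠LGQ = 41°  [△GLQ]

∠LGQ = 41°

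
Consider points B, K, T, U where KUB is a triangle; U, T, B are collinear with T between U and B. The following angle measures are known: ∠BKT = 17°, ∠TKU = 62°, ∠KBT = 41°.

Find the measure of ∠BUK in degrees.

∠BUK = 60°

1. ∠BTK = 122°  [△KTB]
2. ∠KTU = 58°  [linear pair at T on UB]
3. ∠KUT = 60°  [△KUT]
4. ∠BUK = 60°  [T on ray UB]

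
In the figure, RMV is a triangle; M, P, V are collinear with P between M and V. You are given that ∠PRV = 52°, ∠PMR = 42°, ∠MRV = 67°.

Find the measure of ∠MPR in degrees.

1. ∠RMV = 42°  [P on ray MV]
2. ∠MVR = 71°  [△RMV]
3. ∠PVR = 71°  [P on ray VM]
4. ∠RPV = 57°  [△RPV]
5. ∠MPR = 123°  [linear pair at P on MV]

∠MPR = 123°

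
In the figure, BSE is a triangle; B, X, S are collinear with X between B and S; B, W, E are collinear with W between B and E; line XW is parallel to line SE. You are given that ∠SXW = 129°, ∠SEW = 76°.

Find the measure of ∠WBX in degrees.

∠WBX = 53°

1. ∠BXW = 51°  [linear pair at X on BS]
2. ∠BES = 76°  [W on ray EB]
3. ∠BSE = 51°  [XW∥SE, corresponding at X]
4. ∠EBS = 53°  [△BSE]
5. ∠WBX = 53°  [X on BS, W on BE]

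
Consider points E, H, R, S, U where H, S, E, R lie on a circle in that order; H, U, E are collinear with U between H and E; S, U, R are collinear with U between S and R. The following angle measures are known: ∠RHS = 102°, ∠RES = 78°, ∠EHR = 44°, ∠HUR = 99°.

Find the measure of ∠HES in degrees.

∠HES = 37°

1. ∠ESR = 44°  [same arc ER]
2. ∠EUS = 99°  [vertical angles at U]
3. ∠HES = 37°  [△SUE]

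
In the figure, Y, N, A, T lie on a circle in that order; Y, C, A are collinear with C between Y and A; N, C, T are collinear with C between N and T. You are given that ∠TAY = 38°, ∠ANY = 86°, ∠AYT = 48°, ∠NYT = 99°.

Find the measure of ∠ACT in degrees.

1. ∠ANT = 48°  [same arc AT]
2. ∠NAT = 81°  [cyclic YNAT, opposite ∠Y+∠A]
3. ∠ATN = 51°  [△NAT]
4. ∠ACT = 91°  [△ACT]

∠ACT = 91°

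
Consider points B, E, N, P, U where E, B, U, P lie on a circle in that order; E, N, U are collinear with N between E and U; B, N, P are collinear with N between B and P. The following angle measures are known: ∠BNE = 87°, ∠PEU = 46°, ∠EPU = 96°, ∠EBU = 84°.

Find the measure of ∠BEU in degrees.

1. ∠PNU = 87°  [vertical angles at N]
2. ∠EUP = 38°  [△EUP]
3. ∠BPU = 55°  [△UNP]
4. ∠BEU = 55°  [same arc BU]

∠BEU = 55°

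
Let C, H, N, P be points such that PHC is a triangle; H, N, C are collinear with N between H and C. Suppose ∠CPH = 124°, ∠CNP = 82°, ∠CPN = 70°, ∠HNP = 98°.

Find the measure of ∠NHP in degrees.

1. ∠NCP = 28°  [△PNC]
2. ∠HCP = 28°  [N on ray CH]
3. ∠CHP = 28°  [△PHC]
4. ∠NHP = 28°  [N on ray HC]

∠NHP = 28°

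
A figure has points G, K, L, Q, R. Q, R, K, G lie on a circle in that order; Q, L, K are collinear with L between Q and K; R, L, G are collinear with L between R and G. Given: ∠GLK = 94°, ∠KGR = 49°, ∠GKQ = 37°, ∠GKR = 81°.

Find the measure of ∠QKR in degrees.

1. ∠QLR = 94°  [vertical angles at L]
2. ∠GRK = 50°  [△RKG]
3. ∠KLR = 86°  [linear pair at L on QK]
4. ∠QKR = 44°  [△RLK]

∠QKR = 44°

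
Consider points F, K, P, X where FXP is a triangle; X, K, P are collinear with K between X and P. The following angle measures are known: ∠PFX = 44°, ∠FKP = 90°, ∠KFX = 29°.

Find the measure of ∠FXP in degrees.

1. ∠FKX = 90°  [linear pair at K on XP]
2. ∠FXK = 61°  [△FXK]
3. ∠FXP = 61°  [K on ray XP]

∠FXP = 61°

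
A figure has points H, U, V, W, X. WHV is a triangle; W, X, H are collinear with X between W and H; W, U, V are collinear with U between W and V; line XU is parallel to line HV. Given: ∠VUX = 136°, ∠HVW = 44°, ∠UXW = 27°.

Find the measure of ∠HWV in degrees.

1. ∠WUX = 44°  [linear pair at U on WV]
2. ∠UWX = 109°  [△WXU]
3. ∠HWV = 109°  [X on WH, U on WV]

∠HWV = 109°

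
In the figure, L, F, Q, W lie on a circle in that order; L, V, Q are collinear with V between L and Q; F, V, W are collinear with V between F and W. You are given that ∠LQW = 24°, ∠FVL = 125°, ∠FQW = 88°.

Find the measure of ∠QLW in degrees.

1. ∠LFW = 24°  [same arc LW]
2. ∠QVW = 125°  [vertical angles at V]
3. ∠FLW = 92°  [cyclic LFQW, opposite ∠L+∠Q]
4. ∠FWL = 64°  [△LFW]
5. ∠LVW = 55°  [linear pair at V on LQ]
6. ∠QLW = 61°  [△LVW]

∠QLW = 61°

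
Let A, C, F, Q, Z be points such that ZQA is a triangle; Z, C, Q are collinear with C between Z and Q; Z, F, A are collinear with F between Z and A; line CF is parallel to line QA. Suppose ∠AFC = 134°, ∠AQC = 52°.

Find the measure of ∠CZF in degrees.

1. ∠CFZ = 46°  [linear pair at F on ZA]
2. ∠AQZ = 52°  [C on ray QZ]
3. ∠QAZ = 46°  [CF∥QA, corresponding at F]
4. ∠AZQ = 82°  [△ZQA]
5. ∠CZF = 82°  [C on ZQ, F on ZA]

∠CZF = 82°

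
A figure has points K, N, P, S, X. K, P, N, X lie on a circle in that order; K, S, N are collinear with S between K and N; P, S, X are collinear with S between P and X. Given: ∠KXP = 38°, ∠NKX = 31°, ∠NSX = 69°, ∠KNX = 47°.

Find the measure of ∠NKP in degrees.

∠NKP = 64°

1. ∠KSP = 69°  [vertical angles at S]
2. ∠KPX = 47°  [same arc KX]
3. ∠NKP = 64°  [△KSP]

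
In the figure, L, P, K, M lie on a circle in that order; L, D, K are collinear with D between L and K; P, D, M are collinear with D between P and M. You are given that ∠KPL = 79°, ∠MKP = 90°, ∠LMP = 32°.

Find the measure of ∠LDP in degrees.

∠LDP = 53°

1. ∠MLP = 90°  [cyclic LPKM, opposite ∠L+∠K]
2. ∠LKP = 32°  [same arc LP]
3. ∠LPM = 58°  [△LPM]
4. ∠KLP = 69°  [△LPK]
5. ∠LDP = 53°  [△LDP]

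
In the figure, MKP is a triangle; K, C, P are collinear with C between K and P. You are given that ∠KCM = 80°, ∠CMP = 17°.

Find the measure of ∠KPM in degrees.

1. ∠MCP = 100°  [linear pair at C on KP]
2. ∠CPM = 63°  [△MCP]
3. ∠KPM = 63°  [C on ray PK]

∠KPM = 63°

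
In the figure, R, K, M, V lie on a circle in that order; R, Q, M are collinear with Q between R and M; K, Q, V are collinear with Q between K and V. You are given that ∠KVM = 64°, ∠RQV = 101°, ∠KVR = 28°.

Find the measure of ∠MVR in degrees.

1. ∠MQV = 79°  [linear pair at Q on RM]
2. ∠MRV = 51°  [△RQV]
3. ∠RMV = 37°  [△MQV]
4. ∠MVR = 92°  [△RMV]

∠MVR = 92°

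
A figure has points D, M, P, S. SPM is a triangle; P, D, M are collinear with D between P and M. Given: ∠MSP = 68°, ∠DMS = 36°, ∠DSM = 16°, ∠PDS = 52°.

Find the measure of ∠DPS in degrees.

∠DPS = 76°

1. ∠PMS = 36°  [D on ray MP]
2. ∠MPS = 76°  [△SPM]
3. ∠DPS = 76°  [D on ray PM]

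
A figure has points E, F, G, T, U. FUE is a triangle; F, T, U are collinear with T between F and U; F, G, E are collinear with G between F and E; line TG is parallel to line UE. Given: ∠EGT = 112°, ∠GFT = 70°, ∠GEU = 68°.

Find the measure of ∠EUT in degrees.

∠EUT = 42°

1. ∠FGT = 68°  [linear pair at G on FE]
2. ∠FTG = 42°  [△FTG]
3. ∠GTU = 138°  [linear pair at T on FU]
4. ∠EUT = 42°  [TG∥UE, co-interior at U–T]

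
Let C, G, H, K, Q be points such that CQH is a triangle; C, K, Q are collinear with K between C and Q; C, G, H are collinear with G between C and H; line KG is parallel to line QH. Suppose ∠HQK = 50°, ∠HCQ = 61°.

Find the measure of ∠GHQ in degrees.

∠GHQ = 69°

1. ∠CQH = 50°  [K on ray QC]
2. ∠CHQ = 69°  [△CQH]
3. ∠GHQ = 69°  [G on ray HC]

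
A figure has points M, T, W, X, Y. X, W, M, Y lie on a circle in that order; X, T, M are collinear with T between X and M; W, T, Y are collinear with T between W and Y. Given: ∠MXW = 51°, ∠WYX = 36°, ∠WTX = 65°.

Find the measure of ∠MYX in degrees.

1. ∠WMX = 36°  [same arc XW]
2. ∠MWX = 93°  [△XWM]
3. ∠MYX = 87°  [cyclic XWMY, opposite ∠W+∠Y]

∠MYX = 87°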